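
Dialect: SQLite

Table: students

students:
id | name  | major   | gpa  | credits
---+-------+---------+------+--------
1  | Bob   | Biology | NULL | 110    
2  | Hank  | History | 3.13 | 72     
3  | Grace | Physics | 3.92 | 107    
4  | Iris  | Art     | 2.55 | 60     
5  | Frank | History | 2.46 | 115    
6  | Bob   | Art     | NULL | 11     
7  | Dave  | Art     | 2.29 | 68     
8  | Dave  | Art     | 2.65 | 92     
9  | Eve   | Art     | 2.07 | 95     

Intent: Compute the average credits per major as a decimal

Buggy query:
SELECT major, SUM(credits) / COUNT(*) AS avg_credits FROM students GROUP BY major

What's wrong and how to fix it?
Bug: SUM(credits) and COUNT(*) are both integers; the division truncates the fractional part

Fix: Multiply by 1.0 (or CAST to REAL) to force floating-point division

Corrected query:
SELECT major, SUM(credits) * 1.0 / COUNT(*) AS avg_credits FROM students GROUP BY major

Result:
major   | avg_credits
--------+------------
Art     | 65.2       
Biology | 110        
History | 93.5       
Physics | 107        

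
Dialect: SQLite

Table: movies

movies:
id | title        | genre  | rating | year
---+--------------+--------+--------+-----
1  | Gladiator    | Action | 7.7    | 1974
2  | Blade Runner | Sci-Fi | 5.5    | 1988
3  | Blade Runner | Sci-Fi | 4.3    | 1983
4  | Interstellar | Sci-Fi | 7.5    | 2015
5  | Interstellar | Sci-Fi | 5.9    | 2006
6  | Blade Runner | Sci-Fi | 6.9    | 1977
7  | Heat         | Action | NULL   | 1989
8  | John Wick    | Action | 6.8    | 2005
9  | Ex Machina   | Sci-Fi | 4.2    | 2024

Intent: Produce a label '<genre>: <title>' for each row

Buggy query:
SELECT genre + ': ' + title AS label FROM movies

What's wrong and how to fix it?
Bug: '+' is numeric addition; on text columns SQLite converts them to 0 instead of concatenating

Fix: Use the || operator for string concatenation

Corrected query:
SELECT genre || ': ' || title AS label FROM movies

Result:
label               
--------------------
Action: Gladiator   
Sci-Fi: Blade Runner
Sci-Fi: Blade Runner
Sci-Fi: Interstellar
Sci-Fi: Interstellar
Sci-Fi: Blade Runner
Action: Heat        
Action: John Wick   
Sci-Fi: Ex Machina  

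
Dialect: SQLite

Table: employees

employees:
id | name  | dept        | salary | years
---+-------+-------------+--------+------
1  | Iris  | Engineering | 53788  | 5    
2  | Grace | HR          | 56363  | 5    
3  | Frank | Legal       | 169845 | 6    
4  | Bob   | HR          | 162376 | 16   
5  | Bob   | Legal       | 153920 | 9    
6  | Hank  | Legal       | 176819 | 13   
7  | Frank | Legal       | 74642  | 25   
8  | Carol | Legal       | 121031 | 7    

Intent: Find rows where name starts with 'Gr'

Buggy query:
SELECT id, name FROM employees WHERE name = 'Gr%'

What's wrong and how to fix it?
Bug: Wildcards only work with LIKE; '=' treats '%' as a literal character

Fix: Replace '=' with LIKE so 'Gr%' is treated as a pattern

Corrected query:
SELECT id, name FROM employees WHERE name LIKE 'Gr%'

Result:
id | name 
---+------
2  | Grace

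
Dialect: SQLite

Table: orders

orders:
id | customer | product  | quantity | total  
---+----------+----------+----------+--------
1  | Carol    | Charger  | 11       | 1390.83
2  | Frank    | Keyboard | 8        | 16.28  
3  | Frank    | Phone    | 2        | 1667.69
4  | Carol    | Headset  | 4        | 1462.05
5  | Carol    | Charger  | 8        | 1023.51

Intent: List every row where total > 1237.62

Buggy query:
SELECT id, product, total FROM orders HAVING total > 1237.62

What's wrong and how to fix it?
Bug: HAVING filters the output of aggregation, but this query has no GROUP BY and no aggregate functions, so SQLite rejects it (HAVING clause on a non-aggregate query); the condition here is per row

Fix: Use WHERE for row-level filtering

Corrected query:
SELECT id, product, total FROM orders WHERE total > 1237.62

Result:
id | product | total  
---+---------+--------
1  | Charger | 1390.83
3  | Phone   | 1667.69
4  | Headset | 1462.05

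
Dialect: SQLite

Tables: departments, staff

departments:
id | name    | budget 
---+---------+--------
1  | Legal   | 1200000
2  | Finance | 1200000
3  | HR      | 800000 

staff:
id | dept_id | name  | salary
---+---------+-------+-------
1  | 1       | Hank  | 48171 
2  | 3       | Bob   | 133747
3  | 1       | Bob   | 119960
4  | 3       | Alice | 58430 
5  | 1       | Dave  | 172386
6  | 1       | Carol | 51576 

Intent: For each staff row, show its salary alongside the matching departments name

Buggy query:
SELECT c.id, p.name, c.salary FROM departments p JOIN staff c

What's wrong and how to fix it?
Bug: JOIN with no ON clause produces a cartesian product; every staff row pairs with every departments row

Fix: Specify the join condition linking the foreign key to the parent id

Corrected query:
SELECT c.id, p.name, c.salary FROM departments p JOIN staff c ON c.dept_id = p.id

Result:
id | name  | salary
---+-------+-------
1  | Legal | 48171 
2  | HR    | 133747
3  | Legal | 119960
4  | HR    | 58430 
5  | Legal | 172386
6  | Legal | 51576 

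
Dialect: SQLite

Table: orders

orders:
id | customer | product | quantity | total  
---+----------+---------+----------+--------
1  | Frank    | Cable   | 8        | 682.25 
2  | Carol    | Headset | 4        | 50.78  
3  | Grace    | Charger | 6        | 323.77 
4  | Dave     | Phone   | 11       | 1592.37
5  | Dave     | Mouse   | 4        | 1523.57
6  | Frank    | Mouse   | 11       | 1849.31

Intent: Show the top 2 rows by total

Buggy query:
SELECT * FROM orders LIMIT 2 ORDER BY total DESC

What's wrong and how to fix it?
Bug: ORDER BY cannot follow LIMIT; LIMIT is the final clause

Fix: Sort with ORDER BY, then apply LIMIT

Corrected query:
SELECT * FROM orders ORDER BY total DESC LIMIT 2

Result:
id | customer | product | quantity | total  
---+----------+---------+----------+--------
6  | Frank    | Mouse   | 11       | 1849.31
4  | Dave     | Phone   | 11       | 1592.37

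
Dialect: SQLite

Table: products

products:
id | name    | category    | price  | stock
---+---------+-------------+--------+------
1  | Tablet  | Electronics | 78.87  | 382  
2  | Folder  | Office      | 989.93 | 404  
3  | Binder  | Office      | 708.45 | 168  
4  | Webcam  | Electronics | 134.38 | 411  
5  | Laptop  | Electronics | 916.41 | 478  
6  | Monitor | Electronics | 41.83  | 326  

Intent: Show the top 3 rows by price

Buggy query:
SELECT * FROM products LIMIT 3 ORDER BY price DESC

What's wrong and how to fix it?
Bug: ORDER BY cannot follow LIMIT; LIMIT is the final clause

Fix: Sort with ORDER BY, then apply LIMIT

Corrected query:
SELECT * FROM products ORDER BY price DESC LIMIT 3

Result:
id | name   | category    | price  | stock
---+--------+-------------+--------+------
2  | Folder | Office      | 989.93 | 404  
5  | Laptop | Electronics | 916.41 | 478  
3  | Binder | Office      | 708.45 | 168  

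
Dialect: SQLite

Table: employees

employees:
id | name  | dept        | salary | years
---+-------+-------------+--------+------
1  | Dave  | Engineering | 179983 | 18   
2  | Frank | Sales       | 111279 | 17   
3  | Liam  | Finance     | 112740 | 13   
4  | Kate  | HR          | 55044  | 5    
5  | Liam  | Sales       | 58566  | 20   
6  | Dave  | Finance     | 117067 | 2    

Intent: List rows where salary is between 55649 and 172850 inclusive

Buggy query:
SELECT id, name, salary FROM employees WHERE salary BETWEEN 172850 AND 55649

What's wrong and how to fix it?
Bug: The bounds are reversed; BETWEEN a AND b requires a <= b to match anything

Fix: Swap the bounds so the smaller value comes first

Corrected query:
SELECT id, name, salary FROM employees WHERE salary BETWEEN 55649 AND 172850

Result:
id | name  | salary
---+-------+-------
2  | Frank | 111279
3  | Liam  | 112740
5  | Liam  | 58566 
6  | Dave  | 117067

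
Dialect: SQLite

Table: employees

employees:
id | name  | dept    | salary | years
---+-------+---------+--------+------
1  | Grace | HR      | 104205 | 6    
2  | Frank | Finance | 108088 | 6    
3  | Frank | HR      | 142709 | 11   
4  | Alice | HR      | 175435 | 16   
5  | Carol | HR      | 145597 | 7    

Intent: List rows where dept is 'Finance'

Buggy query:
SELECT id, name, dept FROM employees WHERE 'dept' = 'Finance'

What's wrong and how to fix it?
Bug: 'dept' in single quotes is a string literal, not the column; the comparison is literal-vs-literal and never true

Fix: Remove the quotes around the column name (or use double quotes for an identifier)

Corrected query:
SELECT id, name, dept FROM employees WHERE dept = 'Finance'

Result:
id | name  | dept   
---+-------+--------
2  | Frank | Finance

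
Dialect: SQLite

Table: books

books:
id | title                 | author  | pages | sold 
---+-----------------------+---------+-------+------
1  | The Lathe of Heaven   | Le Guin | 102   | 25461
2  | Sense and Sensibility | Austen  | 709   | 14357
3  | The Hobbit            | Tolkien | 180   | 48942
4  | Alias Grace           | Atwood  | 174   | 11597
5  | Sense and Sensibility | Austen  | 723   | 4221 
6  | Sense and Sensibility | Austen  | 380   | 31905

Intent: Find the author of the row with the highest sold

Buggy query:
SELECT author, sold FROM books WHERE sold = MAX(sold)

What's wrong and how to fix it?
Bug: WHERE is evaluated per row; an aggregate over the whole table isn't defined there

Fix: Wrap MAX in a scalar subquery so WHERE compares against a single value

Corrected query:
SELECT author, sold FROM books WHERE sold = (SELECT MAX(sold) FROM books)

Result:
author  | sold 
--------+------
Tolkien | 48942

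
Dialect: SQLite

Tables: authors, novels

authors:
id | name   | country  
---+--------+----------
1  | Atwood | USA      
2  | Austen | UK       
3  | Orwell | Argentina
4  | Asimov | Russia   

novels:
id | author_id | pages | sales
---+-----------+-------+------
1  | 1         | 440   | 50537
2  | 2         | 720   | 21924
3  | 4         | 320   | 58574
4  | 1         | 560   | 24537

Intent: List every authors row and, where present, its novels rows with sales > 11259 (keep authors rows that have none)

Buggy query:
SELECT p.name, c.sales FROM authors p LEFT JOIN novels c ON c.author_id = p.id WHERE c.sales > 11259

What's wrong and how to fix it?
Bug: Filtering c.sales in WHERE discards the NULL rows produced by LEFT JOIN, turning it into an inner join

Fix: Move the right-table condition into the ON clause so unmatched parents are kept

Corrected query:
SELECT p.name, c.sales FROM authors p LEFT JOIN novels c ON c.author_id = p.id AND c.sales > 11259

Result:
name   | sales
-------+------
Atwood | 24537
Atwood | 50537
Austen | 21924
Orwell | NULL 
Asimov | 58574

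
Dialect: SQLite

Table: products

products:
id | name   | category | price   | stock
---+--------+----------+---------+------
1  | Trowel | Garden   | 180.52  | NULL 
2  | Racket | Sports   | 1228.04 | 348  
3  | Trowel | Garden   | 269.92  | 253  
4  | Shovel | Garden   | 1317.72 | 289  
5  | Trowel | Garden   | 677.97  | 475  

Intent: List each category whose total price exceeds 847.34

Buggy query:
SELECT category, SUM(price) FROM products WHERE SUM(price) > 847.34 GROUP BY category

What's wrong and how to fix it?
Bug: Aggregate functions cannot appear in a WHERE clause

Fix: Move the aggregate condition to a HAVING clause

Corrected query:
SELECT category, SUM(price) FROM products GROUP BY category HAVING SUM(price) > 847.34

Result:
category | SUM(price)
---------+-----------
Garden   | 2446.13   
Sports   | 1228.04   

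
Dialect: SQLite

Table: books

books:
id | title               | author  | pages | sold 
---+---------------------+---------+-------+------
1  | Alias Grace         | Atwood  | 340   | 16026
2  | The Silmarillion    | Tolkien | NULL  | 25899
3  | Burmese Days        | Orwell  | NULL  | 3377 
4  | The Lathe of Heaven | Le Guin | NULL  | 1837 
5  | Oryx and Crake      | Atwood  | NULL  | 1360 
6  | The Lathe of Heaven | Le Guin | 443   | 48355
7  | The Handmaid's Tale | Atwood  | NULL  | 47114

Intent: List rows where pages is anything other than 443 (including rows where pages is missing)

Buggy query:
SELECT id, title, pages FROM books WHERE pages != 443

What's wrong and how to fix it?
Bug: 'pages != 443' is unknown when pages is NULL, so NULL rows are silently excluded

Fix: Add an explicit OR pages IS NULL to include the missing-value rows

Corrected query:
SELECT id, title, pages FROM books WHERE pages != 443 OR pages IS NULL

Result:
id | title               | pages
---+---------------------+------
1  | Alias Grace         | 340  
2  | The Silmarillion    | NULL 
3  | Burmese Days        | NULL 
4  | The Lathe of Heaven | NULL 
5  | Oryx and Crake      | NULL 
7  | The Handmaid's Tale | NULL 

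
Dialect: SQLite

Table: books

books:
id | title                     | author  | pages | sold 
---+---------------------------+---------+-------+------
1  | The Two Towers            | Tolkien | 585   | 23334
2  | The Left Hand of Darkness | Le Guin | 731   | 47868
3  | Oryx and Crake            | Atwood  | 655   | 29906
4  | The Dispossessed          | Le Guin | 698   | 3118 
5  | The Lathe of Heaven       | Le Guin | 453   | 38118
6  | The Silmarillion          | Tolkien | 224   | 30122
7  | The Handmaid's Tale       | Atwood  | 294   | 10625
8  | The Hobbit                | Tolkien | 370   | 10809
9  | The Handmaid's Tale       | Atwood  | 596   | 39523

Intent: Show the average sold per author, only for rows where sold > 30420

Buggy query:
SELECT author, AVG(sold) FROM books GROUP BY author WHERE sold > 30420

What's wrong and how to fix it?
Bug: WHERE cannot follow GROUP BY

Fix: Place WHERE between FROM and GROUP BY

Corrected query:
SELECT author, AVG(sold) FROM books WHERE sold > 30420 GROUP BY author

Result:
author  | AVG(sold)
--------+----------
Atwood  | 39523    
Le Guin | 42993    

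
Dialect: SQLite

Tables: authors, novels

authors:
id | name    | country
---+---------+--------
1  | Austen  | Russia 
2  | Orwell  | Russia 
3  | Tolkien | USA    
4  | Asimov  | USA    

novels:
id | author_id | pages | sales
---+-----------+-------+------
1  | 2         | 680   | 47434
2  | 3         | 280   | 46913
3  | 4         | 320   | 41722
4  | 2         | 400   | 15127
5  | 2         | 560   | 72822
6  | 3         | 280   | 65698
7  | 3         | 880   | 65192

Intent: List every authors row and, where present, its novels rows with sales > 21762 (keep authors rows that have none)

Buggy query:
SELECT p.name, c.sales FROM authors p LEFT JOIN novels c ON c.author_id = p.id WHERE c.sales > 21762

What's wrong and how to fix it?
Bug: Filtering c.sales in WHERE discards the NULL rows produced by LEFT JOIN, turning it into an inner join

Fix: Put 'c.sales > 21762' in the JOIN's ON clause instead of WHERE

Corrected query:
SELECT p.name, c.sales FROM authors p LEFT JOIN novels c ON c.author_id = p.id AND c.sales > 21762

Result:
name    | sales
--------+------
Austen  | NULL 
Orwell  | 47434
Orwell  | 72822
Tolkien | 46913
Tolkien | 65192
Tolkien | 65698
Asimov  | 41722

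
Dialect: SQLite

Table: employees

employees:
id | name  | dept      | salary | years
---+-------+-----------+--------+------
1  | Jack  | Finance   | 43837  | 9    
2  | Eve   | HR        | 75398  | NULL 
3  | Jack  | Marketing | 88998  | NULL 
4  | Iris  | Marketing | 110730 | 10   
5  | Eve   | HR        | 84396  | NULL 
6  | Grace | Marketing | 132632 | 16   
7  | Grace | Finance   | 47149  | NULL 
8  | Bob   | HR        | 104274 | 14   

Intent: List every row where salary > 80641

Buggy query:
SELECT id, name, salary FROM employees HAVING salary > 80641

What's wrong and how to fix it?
Bug: HAVING filters the output of aggregation, but this query has no GROUP BY and no aggregate functions, so SQLite rejects it (HAVING clause on a non-aggregate query); the condition here is per row

Fix: Use WHERE for row-level filtering

Corrected query:
SELECT id, name, salary FROM employees WHERE salary > 80641

Result:
id | name  | salary
---+-------+-------
3  | Jack  | 88998 
4  | Iris  | 110730
5  | Eve   | 84396 
6  | Grace | 132632
8  | Bob   | 104274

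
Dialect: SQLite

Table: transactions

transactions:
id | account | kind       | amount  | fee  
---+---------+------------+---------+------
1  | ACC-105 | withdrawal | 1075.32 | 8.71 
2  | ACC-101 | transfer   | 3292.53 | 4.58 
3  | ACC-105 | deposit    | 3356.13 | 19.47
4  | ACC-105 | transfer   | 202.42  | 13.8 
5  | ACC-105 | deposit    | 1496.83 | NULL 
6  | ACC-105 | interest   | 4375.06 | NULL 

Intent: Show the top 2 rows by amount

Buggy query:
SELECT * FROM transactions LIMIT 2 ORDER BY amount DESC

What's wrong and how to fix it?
Bug: LIMIT must come after ORDER BY

Fix: Swap the clauses: ORDER BY first, then LIMIT

Corrected query:
SELECT * FROM transactions ORDER BY amount DESC LIMIT 2

Result:
id | account | kind     | amount  | fee  
---+---------+----------+---------+------
6  | ACC-105 | interest | 4375.06 | NULL 
3  | ACC-105 | deposit  | 3356.13 | 19.47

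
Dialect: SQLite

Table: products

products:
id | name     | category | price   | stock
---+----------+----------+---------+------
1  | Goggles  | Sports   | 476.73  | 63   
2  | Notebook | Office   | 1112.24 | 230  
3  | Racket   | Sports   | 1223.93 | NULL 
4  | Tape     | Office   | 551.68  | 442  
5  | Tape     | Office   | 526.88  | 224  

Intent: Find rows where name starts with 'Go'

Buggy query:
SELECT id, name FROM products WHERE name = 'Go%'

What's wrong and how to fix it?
Bug: Wildcards only work with LIKE; '=' treats '%' as a literal character

Fix: Replace '=' with LIKE so 'Go%' is treated as a pattern

Corrected query:
SELECT id, name FROM products WHERE name LIKE 'Go%'

Result:
id | name   
---+--------
1  | Goggles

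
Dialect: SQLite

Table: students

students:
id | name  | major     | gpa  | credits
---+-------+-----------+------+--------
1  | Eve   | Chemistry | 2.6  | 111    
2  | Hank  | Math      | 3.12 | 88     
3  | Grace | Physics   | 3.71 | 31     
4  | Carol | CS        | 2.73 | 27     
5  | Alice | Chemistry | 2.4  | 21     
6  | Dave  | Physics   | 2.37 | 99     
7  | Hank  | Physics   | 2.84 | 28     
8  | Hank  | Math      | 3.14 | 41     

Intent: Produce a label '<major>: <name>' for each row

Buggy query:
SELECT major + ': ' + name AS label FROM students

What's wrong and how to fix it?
Bug: SQLite uses || for string concatenation; + coerces text to numbers (yielding 0)

Fix: Replace + with || to concatenate text

Corrected query:
SELECT major || ': ' || name AS label FROM students

Result:
label           
----------------
Chemistry: Eve  
Math: Hank      
Physics: Grace  
CS: Carol       
Chemistry: Alice
Physics: Dave   
Physics: Hank   
Math: Hank      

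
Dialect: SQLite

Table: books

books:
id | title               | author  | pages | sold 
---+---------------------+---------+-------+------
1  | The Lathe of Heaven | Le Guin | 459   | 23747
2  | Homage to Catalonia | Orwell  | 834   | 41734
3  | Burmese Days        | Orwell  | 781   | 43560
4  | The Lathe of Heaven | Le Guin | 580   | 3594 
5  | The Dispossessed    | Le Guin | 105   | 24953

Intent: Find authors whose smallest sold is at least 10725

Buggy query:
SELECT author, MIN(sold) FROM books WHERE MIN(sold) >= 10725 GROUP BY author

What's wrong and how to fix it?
Bug: Aggregates like MIN are computed per group after WHERE runs

Fix: Use HAVING for the per-group MIN condition

Corrected query:
SELECT author, MIN(sold) FROM books GROUP BY author HAVING MIN(sold) >= 10725

Result:
author | MIN(sold)
-------+----------
Orwell | 41734    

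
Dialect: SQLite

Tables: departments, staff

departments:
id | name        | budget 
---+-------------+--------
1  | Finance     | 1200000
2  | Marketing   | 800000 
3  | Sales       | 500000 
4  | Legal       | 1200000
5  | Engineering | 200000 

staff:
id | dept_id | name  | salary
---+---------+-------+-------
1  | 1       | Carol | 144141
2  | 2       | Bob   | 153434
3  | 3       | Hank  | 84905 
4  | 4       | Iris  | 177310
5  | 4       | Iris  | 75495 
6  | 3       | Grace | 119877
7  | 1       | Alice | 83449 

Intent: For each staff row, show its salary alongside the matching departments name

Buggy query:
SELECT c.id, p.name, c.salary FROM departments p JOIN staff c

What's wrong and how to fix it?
Bug: JOIN with no ON clause produces a cartesian product; every staff row pairs with every departments row

Fix: Specify the join condition linking the foreign key to the parent id

Corrected query:
SELECT c.id, p.name, c.salary FROM departments p JOIN staff c ON c.dept_id = p.id

Result:
id | name      | salary
---+-----------+-------
1  | Finance   | 144141
2  | Marketing | 153434
3  | Sales     | 84905 
4  | Legal     | 177310
5  | Legal     | 75495 
6  | Sales     | 119877
7  | Finance   | 83449 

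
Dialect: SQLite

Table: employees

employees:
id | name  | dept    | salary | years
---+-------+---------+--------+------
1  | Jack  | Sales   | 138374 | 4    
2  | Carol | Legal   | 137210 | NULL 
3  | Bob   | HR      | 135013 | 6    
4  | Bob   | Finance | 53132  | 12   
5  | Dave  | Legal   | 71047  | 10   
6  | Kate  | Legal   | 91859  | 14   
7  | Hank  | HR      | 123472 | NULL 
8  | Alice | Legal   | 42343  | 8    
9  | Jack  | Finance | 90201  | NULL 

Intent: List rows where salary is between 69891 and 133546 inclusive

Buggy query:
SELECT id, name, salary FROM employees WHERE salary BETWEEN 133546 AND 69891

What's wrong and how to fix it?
Bug: BETWEEN expects the lower bound first; with 133546 AND 69891 the range is empty

Fix: Swap the bounds so the smaller value comes first

Corrected query:
SELECT id, name, salary FROM employees WHERE salary BETWEEN 69891 AND 133546

Result:
id | name | salary
---+------+-------
5  | Dave | 71047 
6  | Kate | 91859 
7  | Hank | 123472
9  | Jack | 90201 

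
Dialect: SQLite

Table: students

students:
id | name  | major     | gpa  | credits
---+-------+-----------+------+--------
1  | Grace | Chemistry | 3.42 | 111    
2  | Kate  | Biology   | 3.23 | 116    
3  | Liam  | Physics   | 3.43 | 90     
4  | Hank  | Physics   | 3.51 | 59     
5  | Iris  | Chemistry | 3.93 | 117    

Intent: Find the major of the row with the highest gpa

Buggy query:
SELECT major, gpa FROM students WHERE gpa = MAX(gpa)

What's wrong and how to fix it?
Bug: MAX(gpa) is an aggregate and cannot be used directly in WHERE

Fix: Wrap MAX in a scalar subquery so WHERE compares against a single value

Corrected query:
SELECT major, gpa FROM students WHERE gpa = (SELECT MAX(gpa) FROM students)

Result:
major     | gpa 
----------+-----
Chemistry | 3.93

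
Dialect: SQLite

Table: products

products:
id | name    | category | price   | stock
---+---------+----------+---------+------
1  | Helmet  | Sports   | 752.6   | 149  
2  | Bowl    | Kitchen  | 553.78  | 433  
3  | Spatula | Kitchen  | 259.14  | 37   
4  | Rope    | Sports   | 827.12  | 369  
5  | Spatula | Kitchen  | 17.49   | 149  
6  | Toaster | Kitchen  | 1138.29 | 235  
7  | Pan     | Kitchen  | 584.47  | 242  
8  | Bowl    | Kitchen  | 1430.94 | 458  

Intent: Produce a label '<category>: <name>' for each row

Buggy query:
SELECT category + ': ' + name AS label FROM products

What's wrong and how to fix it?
Bug: '+' is numeric addition; on text columns SQLite converts them to 0 instead of concatenating

Fix: Use the || operator for string concatenation

Corrected query:
SELECT category || ': ' || name AS label FROM products

Result:
label           
----------------
Sports: Helmet  
Kitchen: Bowl   
Kitchen: Spatula
Sports: Rope    
Kitchen: Spatula
Kitchen: Toaster
Kitchen: Pan    
Kitchen: Bowl   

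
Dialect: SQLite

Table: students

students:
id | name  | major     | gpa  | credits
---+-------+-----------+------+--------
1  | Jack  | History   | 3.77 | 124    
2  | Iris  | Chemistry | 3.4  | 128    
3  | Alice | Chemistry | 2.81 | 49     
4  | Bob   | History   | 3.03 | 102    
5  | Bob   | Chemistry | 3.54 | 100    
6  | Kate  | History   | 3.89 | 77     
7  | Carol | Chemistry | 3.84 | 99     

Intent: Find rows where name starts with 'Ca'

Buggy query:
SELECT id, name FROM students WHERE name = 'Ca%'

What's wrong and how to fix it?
Bug: '=' compares the literal string including the % character; pattern matching needs LIKE

Fix: Use LIKE for wildcard pattern matching

Corrected query:
SELECT id, name FROM students WHERE name LIKE 'Ca%'

Result:
id | name 
---+------
7  | Carol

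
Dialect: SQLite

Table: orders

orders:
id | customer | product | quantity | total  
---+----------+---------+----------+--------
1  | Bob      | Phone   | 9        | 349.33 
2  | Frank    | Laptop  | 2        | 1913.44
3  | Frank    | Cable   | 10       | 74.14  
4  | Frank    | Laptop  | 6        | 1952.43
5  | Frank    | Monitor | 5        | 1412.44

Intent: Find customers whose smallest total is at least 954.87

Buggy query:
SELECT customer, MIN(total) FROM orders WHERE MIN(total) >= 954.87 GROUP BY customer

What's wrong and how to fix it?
Bug: MIN() in WHERE is a misuse of aggregate

Fix: Use HAVING for the per-group MIN condition

Corrected query:
SELECT customer, MIN(total) FROM orders GROUP BY customer HAVING MIN(total) >= 954.87

Result:
(no rows)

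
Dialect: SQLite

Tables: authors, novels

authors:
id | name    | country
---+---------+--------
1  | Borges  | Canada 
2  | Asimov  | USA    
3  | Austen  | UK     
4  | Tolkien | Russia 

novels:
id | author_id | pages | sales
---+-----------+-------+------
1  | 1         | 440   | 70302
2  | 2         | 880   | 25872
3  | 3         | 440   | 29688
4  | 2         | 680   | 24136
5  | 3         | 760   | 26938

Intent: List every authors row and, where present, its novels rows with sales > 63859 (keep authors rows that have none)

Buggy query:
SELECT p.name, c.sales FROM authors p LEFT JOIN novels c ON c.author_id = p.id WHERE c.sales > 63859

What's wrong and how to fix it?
Bug: Filtering c.sales in WHERE discards the NULL rows produced by LEFT JOIN, turning it into an inner join

Fix: Move the right-table condition into the ON clause so unmatched parents are kept

Corrected query:
SELECT p.name, c.sales FROM authors p LEFT JOIN novels c ON c.author_id = p.id AND c.sales > 63859

Result:
name    | sales
--------+------
Borges  | 70302
Asimov  | NULL 
Austen  | NULL 
Tolkien | NULL 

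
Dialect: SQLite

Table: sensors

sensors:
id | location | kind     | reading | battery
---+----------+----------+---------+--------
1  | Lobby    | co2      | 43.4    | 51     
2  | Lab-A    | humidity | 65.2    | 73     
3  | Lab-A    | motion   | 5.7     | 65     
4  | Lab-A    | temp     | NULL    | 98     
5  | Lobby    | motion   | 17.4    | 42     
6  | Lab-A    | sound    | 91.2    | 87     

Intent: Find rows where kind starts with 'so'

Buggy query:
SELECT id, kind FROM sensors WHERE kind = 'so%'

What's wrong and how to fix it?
Bug: Wildcards only work with LIKE; '=' treats '%' as a literal character

Fix: Use LIKE for wildcard pattern matching

Corrected query:
SELECT id, kind FROM sensors WHERE kind LIKE 'so%'

Result:
id | kind 
---+------
6  | sound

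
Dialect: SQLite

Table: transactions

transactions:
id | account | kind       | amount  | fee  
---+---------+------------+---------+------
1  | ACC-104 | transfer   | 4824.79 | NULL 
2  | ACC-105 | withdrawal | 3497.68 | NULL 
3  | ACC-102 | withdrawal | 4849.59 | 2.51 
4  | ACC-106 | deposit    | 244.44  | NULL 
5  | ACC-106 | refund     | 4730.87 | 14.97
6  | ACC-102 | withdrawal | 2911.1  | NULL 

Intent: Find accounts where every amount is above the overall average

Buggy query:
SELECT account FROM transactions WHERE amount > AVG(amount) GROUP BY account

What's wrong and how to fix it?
Bug: WHERE evaluates per row before aggregation, so AVG() is unavailable

Fix: Compute the overall average in a scalar subquery and compare each group's MIN against it in HAVING

Corrected query:
SELECT account FROM transactions GROUP BY account HAVING MIN(amount) > (SELECT AVG(amount) FROM transactions)

Result:
account
-------
ACC-104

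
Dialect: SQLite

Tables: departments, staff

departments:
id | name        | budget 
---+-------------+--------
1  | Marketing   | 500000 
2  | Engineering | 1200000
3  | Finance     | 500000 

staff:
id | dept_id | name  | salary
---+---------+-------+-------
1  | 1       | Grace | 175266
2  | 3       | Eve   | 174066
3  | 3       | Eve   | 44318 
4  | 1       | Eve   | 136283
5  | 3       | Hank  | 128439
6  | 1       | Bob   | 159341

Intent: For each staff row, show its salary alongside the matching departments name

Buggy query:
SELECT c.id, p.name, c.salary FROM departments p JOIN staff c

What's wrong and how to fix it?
Bug: Missing join condition: each staff row is matched to all departments rows instead of just its own

Fix: Specify the join condition linking the foreign key to the parent id

Corrected query:
SELECT c.id, p.name, c.salary FROM departments p JOIN staff c ON c.dept_id = p.id

Result:
id | name      | salary
---+-----------+-------
1  | Marketing | 175266
2  | Finance   | 174066
3  | Finance   | 44318 
4  | Marketing | 136283
5  | Finance   | 128439
6  | Marketing | 159341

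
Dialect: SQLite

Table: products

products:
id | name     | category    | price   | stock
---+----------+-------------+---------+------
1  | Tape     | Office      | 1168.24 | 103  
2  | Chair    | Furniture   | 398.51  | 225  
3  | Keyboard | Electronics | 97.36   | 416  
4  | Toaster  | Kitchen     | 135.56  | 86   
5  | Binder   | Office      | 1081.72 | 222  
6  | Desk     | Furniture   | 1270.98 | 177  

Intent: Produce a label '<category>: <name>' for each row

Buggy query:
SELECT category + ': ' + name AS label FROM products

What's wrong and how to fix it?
Bug: '+' is numeric addition; on text columns SQLite converts them to 0 instead of concatenating

Fix: Use the || operator for string concatenation

Corrected query:
SELECT category || ': ' || name AS label FROM products

Result:
label                
---------------------
Office: Tape         
Furniture: Chair     
Electronics: Keyboard
Kitchen: Toaster     
Office: Binder       
Furniture: Desk      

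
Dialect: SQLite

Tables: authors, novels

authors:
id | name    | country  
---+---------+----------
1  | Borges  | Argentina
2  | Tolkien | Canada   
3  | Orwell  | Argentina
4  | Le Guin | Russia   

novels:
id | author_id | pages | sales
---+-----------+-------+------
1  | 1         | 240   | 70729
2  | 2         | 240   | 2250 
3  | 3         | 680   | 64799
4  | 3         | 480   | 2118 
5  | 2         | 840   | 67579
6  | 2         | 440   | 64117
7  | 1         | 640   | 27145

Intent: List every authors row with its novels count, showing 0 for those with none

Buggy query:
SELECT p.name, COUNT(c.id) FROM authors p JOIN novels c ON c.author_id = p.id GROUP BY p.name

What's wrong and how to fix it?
Bug: An inner join excludes parents with zero children

Fix: Switch to LEFT JOIN to retain unmatched parent rows

Corrected query:
SELECT p.name, COUNT(c.id) FROM authors p LEFT JOIN novels c ON c.author_id = p.id GROUP BY p.name

Result:
name    | COUNT(c.id)
--------+------------
Borges  | 2          
Le Guin | 0          
Orwell  | 2          
Tolkien | 3          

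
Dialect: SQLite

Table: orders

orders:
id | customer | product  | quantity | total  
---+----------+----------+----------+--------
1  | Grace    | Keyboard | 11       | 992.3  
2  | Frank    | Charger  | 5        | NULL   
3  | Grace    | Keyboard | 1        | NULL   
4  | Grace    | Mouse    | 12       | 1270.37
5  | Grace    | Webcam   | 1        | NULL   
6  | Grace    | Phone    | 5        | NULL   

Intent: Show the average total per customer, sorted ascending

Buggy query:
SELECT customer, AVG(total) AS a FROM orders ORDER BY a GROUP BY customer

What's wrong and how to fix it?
Bug: ORDER BY appears before GROUP BY; SQL clause order requires GROUP BY first

Fix: Move ORDER BY to the end, after GROUP BY

Corrected query:
SELECT customer, AVG(total) AS a FROM orders GROUP BY customer ORDER BY a

Result:
customer | a       
---------+---------
Frank    | NULL    
Grace    | 1131.335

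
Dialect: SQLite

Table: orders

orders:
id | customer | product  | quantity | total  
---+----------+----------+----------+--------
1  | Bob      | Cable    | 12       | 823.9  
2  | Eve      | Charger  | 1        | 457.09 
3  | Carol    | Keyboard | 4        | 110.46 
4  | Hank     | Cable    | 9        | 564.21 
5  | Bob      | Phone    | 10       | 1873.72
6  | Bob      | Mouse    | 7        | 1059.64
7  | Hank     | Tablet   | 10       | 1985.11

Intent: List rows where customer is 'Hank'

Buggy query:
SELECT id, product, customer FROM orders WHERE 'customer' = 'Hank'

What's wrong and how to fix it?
Bug: 'customer' in single quotes is a string literal, not the column; the comparison is literal-vs-literal and never true

Fix: Remove the quotes around the column name (or use double quotes for an identifier)

Corrected query:
SELECT id, product, customer FROM orders WHERE customer = 'Hank'

Result:
id | product | customer
---+---------+---------
4  | Cable   | Hank    
7  | Tablet  | Hank    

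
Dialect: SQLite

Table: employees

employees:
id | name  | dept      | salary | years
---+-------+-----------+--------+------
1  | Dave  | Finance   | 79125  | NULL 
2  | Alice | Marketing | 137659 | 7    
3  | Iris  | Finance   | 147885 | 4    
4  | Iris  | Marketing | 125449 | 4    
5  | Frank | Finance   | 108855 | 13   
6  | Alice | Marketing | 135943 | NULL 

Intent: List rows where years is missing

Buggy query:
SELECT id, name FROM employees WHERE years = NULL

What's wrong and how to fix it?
Bug: Comparing to NULL with '=' never matches; NULL = NULL is unknown, not true

Fix: Use IS NULL to test for NULL

Corrected query:
SELECT id, name FROM employees WHERE years IS NULL

Result:
id | name 
---+------
1  | Dave 
6  | Alice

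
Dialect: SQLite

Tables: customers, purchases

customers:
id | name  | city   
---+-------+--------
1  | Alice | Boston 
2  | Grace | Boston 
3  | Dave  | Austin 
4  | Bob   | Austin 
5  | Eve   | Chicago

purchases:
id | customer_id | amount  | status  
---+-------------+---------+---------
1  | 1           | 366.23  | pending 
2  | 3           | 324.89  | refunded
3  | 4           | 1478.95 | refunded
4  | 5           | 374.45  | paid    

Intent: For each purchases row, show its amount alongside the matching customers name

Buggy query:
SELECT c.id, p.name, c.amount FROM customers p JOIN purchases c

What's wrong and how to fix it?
Bug: JOIN with no ON clause produces a cartesian product; every purchases row pairs with every customers row

Fix: Specify the join condition linking the foreign key to the parent id

Corrected query:
SELECT c.id, p.name, c.amount FROM customers p JOIN purchases c ON c.customer_id = p.id

Result:
id | name  | amount 
---+-------+--------
1  | Alice | 366.23 
2  | Dave  | 324.89 
3  | Bob   | 1478.95
4  | Eve   | 374.45 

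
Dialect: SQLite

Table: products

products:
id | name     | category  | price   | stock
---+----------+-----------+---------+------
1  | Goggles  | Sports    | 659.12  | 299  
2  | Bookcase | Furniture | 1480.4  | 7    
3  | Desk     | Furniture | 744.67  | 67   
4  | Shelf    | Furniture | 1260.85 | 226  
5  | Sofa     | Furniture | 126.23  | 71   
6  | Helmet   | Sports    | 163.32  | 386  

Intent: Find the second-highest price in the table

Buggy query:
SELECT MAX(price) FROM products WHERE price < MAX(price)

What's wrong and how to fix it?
Bug: The inner MAX is an aggregate inside WHERE, which is not allowed

Fix: Put the inner MAX in a scalar subquery

Corrected query:
SELECT MAX(price) FROM products WHERE price < (SELECT MAX(price) FROM products)

Result:
MAX(price)
----------
1260.85   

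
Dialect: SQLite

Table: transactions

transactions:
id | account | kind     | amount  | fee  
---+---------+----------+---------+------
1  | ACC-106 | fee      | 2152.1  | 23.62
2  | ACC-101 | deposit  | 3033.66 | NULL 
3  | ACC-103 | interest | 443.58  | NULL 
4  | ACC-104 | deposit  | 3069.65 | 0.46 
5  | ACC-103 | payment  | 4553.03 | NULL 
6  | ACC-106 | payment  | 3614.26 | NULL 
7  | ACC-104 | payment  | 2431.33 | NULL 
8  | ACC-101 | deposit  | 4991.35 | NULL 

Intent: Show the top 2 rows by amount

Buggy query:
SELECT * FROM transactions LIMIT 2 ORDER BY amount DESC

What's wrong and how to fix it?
Bug: LIMIT must come after ORDER BY

Fix: Swap the clauses: ORDER BY first, then LIMIT

Corrected query:
SELECT * FROM transactions ORDER BY amount DESC LIMIT 2

Result:
id | account | kind    | amount  | fee 
---+---------+---------+---------+-----
8  | ACC-101 | deposit | 4991.35 | NULL
5  | ACC-103 | payment | 4553.03 | NULL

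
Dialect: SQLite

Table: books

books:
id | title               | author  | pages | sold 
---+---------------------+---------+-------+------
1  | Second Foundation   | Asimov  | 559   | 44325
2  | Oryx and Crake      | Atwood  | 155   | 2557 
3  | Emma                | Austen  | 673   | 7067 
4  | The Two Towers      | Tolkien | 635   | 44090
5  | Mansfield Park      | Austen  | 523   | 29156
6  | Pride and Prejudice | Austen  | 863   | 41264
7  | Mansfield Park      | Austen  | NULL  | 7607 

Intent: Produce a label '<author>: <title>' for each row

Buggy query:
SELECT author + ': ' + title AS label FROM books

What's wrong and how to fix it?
Bug: SQLite uses || for string concatenation; + coerces text to numbers (yielding 0)

Fix: Use the || operator for string concatenation

Corrected query:
SELECT author || ': ' || title AS label FROM books

Result:
label                      
---------------------------
Asimov: Second Foundation  
Atwood: Oryx and Crake     
Austen: Emma               
Tolkien: The Two Towers    
Austen: Mansfield Park     
Austen: Pride and Prejudice
Austen: Mansfield Park     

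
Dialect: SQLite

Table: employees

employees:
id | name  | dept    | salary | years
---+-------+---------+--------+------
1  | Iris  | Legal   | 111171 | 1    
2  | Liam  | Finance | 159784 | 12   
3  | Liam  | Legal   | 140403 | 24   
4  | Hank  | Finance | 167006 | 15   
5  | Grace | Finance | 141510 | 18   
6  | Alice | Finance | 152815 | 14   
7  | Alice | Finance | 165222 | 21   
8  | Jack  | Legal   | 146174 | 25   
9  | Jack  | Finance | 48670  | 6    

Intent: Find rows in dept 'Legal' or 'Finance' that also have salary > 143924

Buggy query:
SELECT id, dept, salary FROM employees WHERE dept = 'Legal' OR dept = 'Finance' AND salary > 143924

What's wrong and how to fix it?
Bug: AND binds tighter than OR, so this parses as dept = 'Legal' OR (dept = 'Finance' AND salary > 143924)

Fix: Group the OR with parentheses (or use IN), then AND the threshold

Corrected query:
SELECT id, dept, salary FROM employees WHERE (dept = 'Legal' OR dept = 'Finance') AND salary > 143924

Result:
id | dept    | salary
---+---------+-------
2  | Finance | 159784
4  | Finance | 167006
6  | Finance | 152815
7  | Finance | 165222
8  | Legal   | 146174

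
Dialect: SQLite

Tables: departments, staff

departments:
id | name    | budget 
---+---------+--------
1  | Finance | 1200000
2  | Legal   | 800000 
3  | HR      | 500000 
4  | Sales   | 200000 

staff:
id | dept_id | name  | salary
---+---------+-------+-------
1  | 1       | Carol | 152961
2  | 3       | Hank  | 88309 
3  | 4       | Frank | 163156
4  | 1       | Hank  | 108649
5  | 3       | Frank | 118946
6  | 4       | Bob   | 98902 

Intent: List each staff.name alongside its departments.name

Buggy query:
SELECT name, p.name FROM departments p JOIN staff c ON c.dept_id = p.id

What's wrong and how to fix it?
Bug: Both tables have a 'name' column; the unqualified reference is ambiguous

Fix: Qualify the column with its table alias (c.name)

Corrected query:
SELECT c.name, p.name FROM departments p JOIN staff c ON c.dept_id = p.id

Result:
name  | name   
------+--------
Carol | Finance
Hank  | HR     
Frank | Sales  
Hank  | Finance
Frank | HR     
Bob   | Sales  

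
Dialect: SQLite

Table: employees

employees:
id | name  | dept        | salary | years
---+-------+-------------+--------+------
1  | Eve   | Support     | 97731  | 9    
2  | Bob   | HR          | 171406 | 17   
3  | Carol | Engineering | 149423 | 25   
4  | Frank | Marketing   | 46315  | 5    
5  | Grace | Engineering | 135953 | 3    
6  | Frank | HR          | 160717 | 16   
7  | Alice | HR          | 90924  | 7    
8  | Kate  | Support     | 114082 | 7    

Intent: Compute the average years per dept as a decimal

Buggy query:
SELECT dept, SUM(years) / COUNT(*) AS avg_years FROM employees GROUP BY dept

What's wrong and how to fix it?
Bug: SUM(years) and COUNT(*) are both integers; the division truncates the fractional part

Fix: Cast one side to REAL so the division keeps the fractional part

Corrected query:
SELECT dept, SUM(years) * 1.0 / COUNT(*) AS avg_years FROM employees GROUP BY dept

Result:
dept        | avg_years
------------+----------
Engineering | 14       
HR          | 13.333333
Marketing   | 5        
Support     | 8        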